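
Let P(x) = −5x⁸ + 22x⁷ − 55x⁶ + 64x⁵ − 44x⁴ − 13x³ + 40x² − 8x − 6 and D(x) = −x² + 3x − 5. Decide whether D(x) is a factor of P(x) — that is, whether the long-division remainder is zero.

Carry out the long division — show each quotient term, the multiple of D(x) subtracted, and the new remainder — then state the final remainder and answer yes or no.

Step 1: lead(−5x⁸ + 22x⁷ − 55x⁶ + 64x⁵ − 44x⁴ − 13x³ + 40x² − 8x − 6) ÷ lead(D) = −5x⁸ ÷ −x² = 5x⁶. Subtract (5x⁶)·D = −5x⁸ + 15x⁷ − 25x⁶. Remainder: 7x⁷ − 30x⁶ + 64x⁵ − 44x⁴ − 13x³ + 40x² − 8x − 6.
Step 2: lead(7x⁷ − 30x⁶ + 64x⁵ − 44x⁴ − 13x³ + 40x² − 8x − 6) ÷ lead(D) = 7x⁷ ÷ −x² = −7x⁵. Subtract (−7x⁵)·D = 7x⁷ − 21x⁶ + 35x⁵. Remainder: −9x⁶ + 29x⁵ − 44x⁴ − 13x³ + 40x² − 8x − 6.
Step 3: lead(−9x⁶ + 29x⁵ − 44x⁴ − 13x³ + 40x² − 8x − 6) ÷ lead(D) = −9x⁶ ÷ −x² = 9x⁴. Subtract (9x⁴)·D = −9x⁶ + 27x⁵ − 45x⁴. Remainder: 2x⁵ + x⁴ − 13x³ + 40x² − 8x − 6.
Step 4: lead(2x⁵ + x⁴ − 13x³ + 40x² − 8x − 6) ÷ lead(D) = 2x⁵ ÷ −x² = −2x³. Subtract (−2x³)·D = 2x⁵ − 6x⁴ + 10x³. Remainder: 7x⁴ − 23x³ + 40x² − 8x − 6.
Step 5: lead(7x⁴ − 23x³ + 40x² − 8x − 6) ÷ lead(D) = 7x⁴ ÷ −x² = −7x². Subtract (−7x²)·D = 7x⁴ − 21x³ + 35x². Remainder: −2x³ + 5x² − 8x − 6.
Step 6: lead(−2x³ + 5x² − 8x − 6) ÷ lead(D) = −2x³ ÷ −x² = 2x. Subtract (2x)·D = −2x³ + 6x² − 10x. Remainder: −x² + 2x − 6.
Step 7: lead(−x² + 2x − 6) ÷ lead(D) = −x² ÷ −x² = 1. Subtract (1)·D = −x² + 3x − 5. Remainder: −x − 1.

R(x) = −x − 1, so D(x) is not a factor of P(x). no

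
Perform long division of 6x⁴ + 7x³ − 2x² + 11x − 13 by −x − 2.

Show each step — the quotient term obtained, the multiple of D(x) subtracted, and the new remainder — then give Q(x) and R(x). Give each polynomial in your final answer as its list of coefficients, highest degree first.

Q = [-6, 5, -8, 5]; R = [-3]

Step 1: lead(6x⁴ + 7x³ − 2x² + 11x − 13) ÷ lead(D) = 6x⁴ ÷ −x = −6x³. Subtract (−6x³)·D = 6x⁴ + 12x³. Remainder: −5x³ − 2x² + 11x − 13.
Step 2: lead(−5x³ − 2x² + 11x − 13) ÷ lead(D) = −5x³ ÷ −x = 5x². Subtract (5x²)·D = −5x³ − 10x². Remainder: 8x² + 11x − 13.
Step 3: lead(8x² + 11x − 13) ÷ lead(D) = 8x² ÷ −x = −8x. Subtract (−8x)·D = 8x² + 16x. Remainder: −5x − 13.
Step 4: lead(−5x − 13) ÷ lead(D) = −5x ÷ −x = 5. Subtract (5)·D = −5x − 10. Remainder: −3.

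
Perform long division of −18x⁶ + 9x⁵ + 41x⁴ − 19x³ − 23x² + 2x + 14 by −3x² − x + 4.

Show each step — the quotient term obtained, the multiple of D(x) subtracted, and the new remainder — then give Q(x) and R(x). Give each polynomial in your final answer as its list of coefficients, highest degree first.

Q = [6, -5, -4, 1, 2]; R = [6]

Step 1: lead(−18x⁶ + 9x⁵ + 41x⁴ − 19x³ − 23x² + 2x + 14) ÷ lead(D) = −18x⁶ ÷ −3x² = 6x⁴. Subtract (6x⁴)·D = −18x⁶ − 6x⁵ + 24x⁴. Remainder: 15x⁵ + 17x⁴ − 19x³ − 23x² + 2x + 14.
Step 2: lead(15x⁵ + 17x⁴ − 19x³ − 23x² + 2x + 14) ÷ lead(D) = 15x⁵ ÷ −3x² = −5x³. Subtract (−5x³)·D = 15x⁵ + 5x⁴ − 20x³. Remainder: 12x⁴ + x³ − 23x² + 2x + 14.
Step 3: lead(12x⁴ + x³ − 23x² + 2x + 14) ÷ lead(D) = 12x⁴ ÷ −3x² = −4x². Subtract (−4x²)·D = 12x⁴ + 4x³ − 16x². Remainder: −3x³ − 7x² + 2x + 14.
Step 4: lead(−3x³ − 7x² + 2x + 14) ÷ lead(D) = −3x³ ÷ −3x² = x. Subtract (x)·D = −3x³ − x² + 4x. Remainder: −6x² − 2x + 14.
Step 5: lead(−6x² − 2x + 14) ÷ lead(D) = −6x² ÷ −3x² = 2. Subtract (2)·D = −6x² − 2x + 8. Remainder: 6.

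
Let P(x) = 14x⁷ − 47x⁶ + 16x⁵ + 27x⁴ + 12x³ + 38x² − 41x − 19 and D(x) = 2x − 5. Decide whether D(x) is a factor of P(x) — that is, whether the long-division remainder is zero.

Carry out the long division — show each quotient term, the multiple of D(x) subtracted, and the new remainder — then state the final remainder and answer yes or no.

Step 1: lead(14x⁷ − 47x⁶ + 16x⁵ + 27x⁴ + 12x³ + 38x² − 41x − 19) ÷ lead(D) = 14x⁷ ÷ 2x = 7x⁶. Subtract (7x⁶)·D = 14x⁷ − 35x⁶. Remainder: −12x⁶ + 16x⁵ + 27x⁴ + 12x³ + 38x² − 41x − 19.
Step 2: lead(−12x⁶ + 16x⁵ + 27x⁴ + 12x³ + 38x² − 41x − 19) ÷ lead(D) = −12x⁶ ÷ 2x = −6x⁵. Subtract (−6x⁵)·D = −12x⁶ + 30x⁵. Remainder: −14x⁵ + 27x⁴ + 12x³ + 38x² − 41x − 19.
Step 3: lead(−14x⁵ + 27x⁴ + 12x³ + 38x² − 41x − 19) ÷ lead(D) = −14x⁵ ÷ 2x = −7x⁴. Subtract (−7x⁴)·D = −14x⁵ + 35x⁴. Remainder: −8x⁴ + 12x³ + 38x² − 41x − 19.
Step 4: lead(−8x⁴ + 12x³ + 38x² − 41x − 19) ÷ lead(D) = −8x⁴ ÷ 2x = −4x³. Subtract (−4x³)·D = −8x⁴ + 20x³. Remainder: −8x³ + 38x² − 41x − 19.
Step 5: lead(−8x³ + 38x² − 41x − 19) ÷ lead(D) = −8x³ ÷ 2x = −4x². Subtract (−4x²)·D = −8x³ + 20x². Remainder: 18x² − 41x − 19.
Step 6: lead(18x² − 41x − 19) ÷ lead(D) = 18x² ÷ 2x = 9x. Subtract (9x)·D = 18x² − 45x. Remainder: 4x − 19.
Step 7: lead(4x − 19) ÷ lead(D) = 4x ÷ 2x = 2. Subtract (2)·D = 4x − 10. Remainder: −9.

R(x) = −9, so D(x) is not a factor of P(x). no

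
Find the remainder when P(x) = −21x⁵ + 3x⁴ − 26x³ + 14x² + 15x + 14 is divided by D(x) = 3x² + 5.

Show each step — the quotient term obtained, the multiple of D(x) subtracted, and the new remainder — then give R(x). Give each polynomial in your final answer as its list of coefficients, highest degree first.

Step 1: lead(−21x⁵ + 3x⁴ − 26x³ + 14x² + 15x + 14) ÷ lead(D) = −21x⁵ ÷ 3x² = −7x³. Subtract (−7x³)·D = −21x⁵ − 35x³. Remainder: 3x⁴ + 9x³ + 14x² + 15x + 14.
Step 2: lead(3x⁴ + 9x³ + 14x² + 15x + 14) ÷ lead(D) = 3x⁴ ÷ 3x² = x². Subtract (x²)·D = 3x⁴ + 5x². Remainder: 9x³ + 9x² + 15x + 14.
Step 3: lead(9x³ + 9x² + 15x + 14) ÷ lead(D) = 9x³ ÷ 3x² = 3x. Subtract (3x)·D = 9x³ + 15x. Remainder: 9x² + 14.
Step 4: lead(9x² + 14) ÷ lead(D) = 9x² ÷ 3x² = 3. Subtract (3)·D = 9x² + 15. Remainder: −1.

R = [-1]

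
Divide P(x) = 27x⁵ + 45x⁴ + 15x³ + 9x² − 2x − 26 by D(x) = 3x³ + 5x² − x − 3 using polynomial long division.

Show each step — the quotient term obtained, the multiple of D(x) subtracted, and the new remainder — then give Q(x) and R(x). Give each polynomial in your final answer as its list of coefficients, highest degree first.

Step 1: lead(27x⁵ + 45x⁴ + 15x³ + 9x² − 2x − 26) ÷ lead(D) = 27x⁵ ÷ 3x³ = 9x². Subtract (9x²)·D = 27x⁵ + 45x⁴ − 9x³ − 27x². Remainder: 24x³ + 36x² − 2x − 26.
Step 2: lead(24x³ + 36x² − 2x − 26) ÷ lead(D) = 24x³ ÷ 3x³ = 8. Subtract (8)·D = 24x³ + 40x² − 8x − 24. Remainder: −4x² + 6x − 2.

Q = [9, 0, 8]; R = [-4, 6, -2]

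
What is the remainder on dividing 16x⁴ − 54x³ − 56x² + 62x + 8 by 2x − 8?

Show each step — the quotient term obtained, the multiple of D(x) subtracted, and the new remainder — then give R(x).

Step 1: lead(16x⁴ − 54x³ − 56x² + 62x + 8) ÷ lead(D) = 16x⁴ ÷ 2x = 8x³. Subtract (8x³)·D = 16x⁴ − 64x³. Remainder: 10x³ − 56x² + 62x + 8.
Step 2: lead(10x³ − 56x² + 62x + 8) ÷ lead(D) = 10x³ ÷ 2x = 5x². Subtract (5x²)·D = 10x³ − 40x². Remainder: −16x² + 62x + 8.
Step 3: lead(−16x² + 62x + 8) ÷ lead(D) = −16x² ÷ 2x = −8x. Subtract (−8x)·D = −16x² + 64x. Remainder: −2x + 8.
Step 4: lead(−2x + 8) ÷ lead(D) = −2x ÷ 2x = −1. Subtract (−1)·D = −2x + 8. Remainder: 0.

R(x) = 0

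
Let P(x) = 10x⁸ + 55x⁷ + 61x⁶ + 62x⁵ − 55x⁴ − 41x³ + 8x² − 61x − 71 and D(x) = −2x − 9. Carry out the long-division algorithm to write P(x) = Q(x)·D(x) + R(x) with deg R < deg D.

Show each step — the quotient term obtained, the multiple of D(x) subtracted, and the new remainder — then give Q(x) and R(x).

Step 1: lead(10x⁸ + 55x⁷ + 61x⁶ + 62x⁵ − 55x⁴ − 41x³ + 8x² − 61x − 71) ÷ lead(D) = 10x⁸ ÷ −2x = −5x⁷. Subtract (−5x⁷)·D = 10x⁸ + 45x⁷. Remainder: 10x⁷ + 61x⁶ + 62x⁵ − 55x⁴ − 41x³ + 8x² − 61x − 71.
Step 2: lead(10x⁷ + 61x⁶ + 62x⁵ − 55x⁴ − 41x³ + 8x² − 61x − 71) ÷ lead(D) = 10x⁷ ÷ −2x = −5x⁶. Subtract (−5x⁶)·D = 10x⁷ + 45x⁶. Remainder: 16x⁶ + 62x⁵ − 55x⁴ − 41x³ + 8x² − 61x − 71.
Step 3: lead(16x⁶ + 62x⁵ − 55x⁴ − 41x³ + 8x² − 61x − 71) ÷ lead(D) = 16x⁶ ÷ −2x = −8x⁵. Subtract (−8x⁵)·D = 16x⁶ + 72x⁵. Remainder: −10x⁵ − 55x⁴ − 41x³ + 8x² − 61x − 71.
Step 4: lead(−10x⁵ − 55x⁴ − 41x³ + 8x² − 61x − 71) ÷ lead(D) = −10x⁵ ÷ −2x = 5x⁴. Subtract (5x⁴)·D = −10x⁵ − 45x⁴. Remainder: −10x⁴ − 41x³ + 8x² − 61x − 71.
Step 5: lead(−10x⁴ − 41x³ + 8x² − 61x − 71) ÷ lead(D) = −10x⁴ ÷ −2x = 5x³. Subtract (5x³)·D = −10x⁴ − 45x³. Remainder: 4x³ + 8x² − 61x − 71.
Step 6: lead(4x³ + 8x² − 61x − 71) ÷ lead(D) = 4x³ ÷ −2x = −2x². Subtract (−2x²)·D = 4x³ + 18x². Remainder: −10x² − 61x − 71.
Step 7: lead(−10x² − 61x − 71) ÷ lead(D) = −10x² ÷ −2x = 5x. Subtract (5x)·D = −10x² − 45x. Remainder: −16x − 71.
Step 8: lead(−16x − 71) ÷ lead(D) = −16x ÷ −2x = 8. Subtract (8)·D = −16x − 72. Remainder: 1.

Q(x) = −5x⁷ − 5x⁶ − 8x⁵ + 5x⁴ + 5x³ − 2x² + 5x + 8; R(x) = 1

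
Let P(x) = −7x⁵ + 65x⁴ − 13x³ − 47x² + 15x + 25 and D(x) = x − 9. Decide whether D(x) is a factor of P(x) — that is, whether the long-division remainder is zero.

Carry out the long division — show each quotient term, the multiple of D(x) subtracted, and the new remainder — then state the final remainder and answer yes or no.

Step 1: lead(−7x⁵ + 65x⁴ − 13x³ − 47x² + 15x + 25) ÷ lead(D) = −7x⁵ ÷ x = −7x⁴. Subtract (−7x⁴)·D = −7x⁵ + 63x⁴. Remainder: 2x⁴ − 13x³ − 47x² + 15x + 25.
Step 2: lead(2x⁴ − 13x³ − 47x² + 15x + 25) ÷ lead(D) = 2x⁴ ÷ x = 2x³. Subtract (2x³)·D = 2x⁴ − 18x³. Remainder: 5x³ − 47x² + 15x + 25.
Step 3: lead(5x³ − 47x² + 15x + 25) ÷ lead(D) = 5x³ ÷ x = 5x². Subtract (5x²)·D = 5x³ − 45x². Remainder: −2x² + 15x + 25.
Step 4: lead(−2x² + 15x + 25) ÷ lead(D) = −2x² ÷ x = −2x. Subtract (−2x)·D = −2x² + 18x. Remainder: −3x + 25.
Step 5: lead(−3x + 25) ÷ lead(D) = −3x ÷ x = −3. Subtract (−3)·D = −3x + 27. Remainder: −2.

R(x) = −2, so D(x) is not a factor of P(x). no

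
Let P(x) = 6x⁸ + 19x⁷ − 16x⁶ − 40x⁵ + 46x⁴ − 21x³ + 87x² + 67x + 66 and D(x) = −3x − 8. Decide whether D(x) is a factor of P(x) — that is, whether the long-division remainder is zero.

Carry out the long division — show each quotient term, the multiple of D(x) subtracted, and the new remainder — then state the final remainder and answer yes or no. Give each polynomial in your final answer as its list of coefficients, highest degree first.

R = [-6], so D(x) is not a factor of P(x). no

Step 1: lead(6x⁸ + 19x⁷ − 16x⁶ − 40x⁵ + 46x⁴ − 21x³ + 87x² + 67x + 66) ÷ lead(D) = 6x⁸ ÷ −3x = −2x⁷. Subtract (−2x⁷)·D = 6x⁸ + 16x⁷. Remainder: 3x⁷ − 16x⁶ − 40x⁵ + 46x⁴ − 21x³ + 87x² + 67x + 66.
Step 2: lead(3x⁷ − 16x⁶ − 40x⁵ + 46x⁴ − 21x³ + 87x² + 67x + 66) ÷ lead(D) = 3x⁷ ÷ −3x = −x⁶. Subtract (−x⁶)·D = 3x⁷ + 8x⁶. Remainder: −24x⁶ − 40x⁵ + 46x⁴ − 21x³ + 87x² + 67x + 66.
Step 3: lead(−24x⁶ − 40x⁵ + 46x⁴ − 21x³ + 87x² + 67x + 66) ÷ lead(D) = −24x⁶ ÷ −3x = 8x⁵. Subtract (8x⁵)·D = −24x⁶ − 64x⁵. Remainder: 24x⁵ + 46x⁴ − 21x³ + 87x² + 67x + 66.
Step 4: lead(24x⁵ + 46x⁴ − 21x³ + 87x² + 67x + 66) ÷ lead(D) = 24x⁵ ÷ −3x = −8x⁴. Subtract (−8x⁴)·D = 24x⁵ + 64x⁴. Remainder: −18x⁴ − 21x³ + 87x² + 67x + 66.
Step 5: lead(−18x⁴ − 21x³ + 87x² + 67x + 66) ÷ lead(D) = −18x⁴ ÷ −3x = 6x³. Subtract (6x³)·D = −18x⁴ − 48x³. Remainder: 27x³ + 87x² + 67x + 66.
Step 6: lead(27x³ + 87x² + 67x + 66) ÷ lead(D) = 27x³ ÷ −3x = −9x². Subtract (−9x²)·D = 27x³ + 72x². Remainder: 15x² + 67x + 66.
Step 7: lead(15x² + 67x + 66) ÷ lead(D) = 15x² ÷ −3x = −5x. Subtract (−5x)·D = 15x² + 40x. Remainder: 27x + 66.
Step 8: lead(27x + 66) ÷ lead(D) = 27x ÷ −3x = −9. Subtract (−9)·D = 27x + 72. Remainder: −6.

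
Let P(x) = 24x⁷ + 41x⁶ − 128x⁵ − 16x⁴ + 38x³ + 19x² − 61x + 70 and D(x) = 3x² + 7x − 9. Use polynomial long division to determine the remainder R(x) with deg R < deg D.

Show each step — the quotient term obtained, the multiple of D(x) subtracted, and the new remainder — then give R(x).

Step 1: lead(24x⁷ + 41x⁶ − 128x⁵ − 16x⁴ + 38x³ + 19x² − 61x + 70) ÷ lead(D) = 24x⁷ ÷ 3x² = 8x⁵. Subtract (8x⁵)·D = 24x⁷ + 56x⁶ − 72x⁵. Remainder: −15x⁶ − 56x⁵ − 16x⁴ + 38x³ + 19x² − 61x + 70.
Step 2: lead(−15x⁶ − 56x⁵ − 16x⁴ + 38x³ + 19x² − 61x + 70) ÷ lead(D) = −15x⁶ ÷ 3x² = −5x⁴. Subtract (−5x⁴)·D = −15x⁶ − 35x⁵ + 45x⁴. Remainder: −21x⁵ − 61x⁴ + 38x³ + 19x² − 61x + 70.
Step 3: lead(−21x⁵ − 61x⁴ + 38x³ + 19x² − 61x + 70) ÷ lead(D) = −21x⁵ ÷ 3x² = −7x³. Subtract (−7x³)·D = −21x⁵ − 49x⁴ + 63x³. Remainder: −12x⁴ − 25x³ + 19x² − 61x + 70.
Step 4: lead(−12x⁴ − 25x³ + 19x² − 61x + 70) ÷ lead(D) = −12x⁴ ÷ 3x² = −4x². Subtract (−4x²)·D = −12x⁴ − 28x³ + 36x². Remainder: 3x³ − 17x² − 61x + 70.
Step 5: lead(3x³ − 17x² − 61x + 70) ÷ lead(D) = 3x³ ÷ 3x² = x. Subtract (x)·D = 3x³ + 7x² − 9x. Remainder: −24x² − 52x + 70.
Step 6: lead(−24x² − 52x + 70) ÷ lead(D) = −24x² ÷ 3x² = −8. Subtract (−8)·D = −24x² − 56x + 72. Remainder: 4x − 2.

R(x) = 4x − 2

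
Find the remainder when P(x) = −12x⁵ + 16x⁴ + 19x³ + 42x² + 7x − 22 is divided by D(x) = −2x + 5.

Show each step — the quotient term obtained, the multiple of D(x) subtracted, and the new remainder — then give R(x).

R(x) = 8

Step 1: lead(−12x⁵ + 16x⁴ + 19x³ + 42x² + 7x − 22) ÷ lead(D) = −12x⁵ ÷ −2x = 6x⁴. Subtract (6x⁴)·D = −12x⁵ + 30x⁴. Remainder: −14x⁴ + 19x³ + 42x² + 7x − 22.
Step 2: lead(−14x⁴ + 19x³ + 42x² + 7x − 22) ÷ lead(D) = −14x⁴ ÷ −2x = 7x³. Subtract (7x³)·D = −14x⁴ + 35x³. Remainder: −16x³ + 42x² + 7x − 22.
Step 3: lead(−16x³ + 42x² + 7x − 22) ÷ lead(D) = −16x³ ÷ −2x = 8x². Subtract (8x²)·D = −16x³ + 40x². Remainder: 2x² + 7x − 22.
Step 4: lead(2x² + 7x − 22) ÷ lead(D) = 2x² ÷ −2x = −x. Subtract (−x)·D = 2x² − 5x. Remainder: 12x − 22.
Step 5: lead(12x − 22) ÷ lead(D) = 12x ÷ −2x = −6. Subtract (−6)·D = 12x − 30. Remainder: 8.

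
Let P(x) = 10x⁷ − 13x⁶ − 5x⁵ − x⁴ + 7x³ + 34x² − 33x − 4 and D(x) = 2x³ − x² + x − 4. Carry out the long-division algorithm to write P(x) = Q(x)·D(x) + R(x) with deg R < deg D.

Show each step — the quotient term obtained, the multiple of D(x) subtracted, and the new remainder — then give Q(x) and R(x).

Step 1: lead(10x⁷ − 13x⁶ − 5x⁵ − x⁴ + 7x³ + 34x² − 33x − 4) ÷ lead(D) = 10x⁷ ÷ 2x³ = 5x⁴. Subtract (5x⁴)·D = 10x⁷ − 5x⁶ + 5x⁵ − 20x⁴. Remainder: −8x⁶ − 10x⁵ + 19x⁴ + 7x³ + 34x² − 33x − 4.
Step 2: lead(−8x⁶ − 10x⁵ + 19x⁴ + 7x³ + 34x² − 33x − 4) ÷ lead(D) = −8x⁶ ÷ 2x³ = −4x³. Subtract (−4x³)·D = −8x⁶ + 4x⁵ − 4x⁴ + 16x³. Remainder: −14x⁵ + 23x⁴ − 9x³ + 34x² − 33x − 4.
Step 3: lead(−14x⁵ + 23x⁴ − 9x³ + 34x² − 33x − 4) ÷ lead(D) = −14x⁵ ÷ 2x³ = −7x². Subtract (−7x²)·D = −14x⁵ + 7x⁴ − 7x³ + 28x². Remainder: 16x⁴ − 2x³ + 6x² − 33x − 4.
Step 4: lead(16x⁴ − 2x³ + 6x² − 33x − 4) ÷ lead(D) = 16x⁴ ÷ 2x³ = 8x. Subtract (8x)·D = 16x⁴ − 8x³ + 8x² − 32x. Remainder: 6x³ − 2x² − x − 4.
Step 5: lead(6x³ − 2x² − x − 4) ÷ lead(D) = 6x³ ÷ 2x³ = 3. Subtract (3)·D = 6x³ − 3x² + 3x − 12. Remainder: x² − 4x + 8.

Q(x) = 5x⁴ − 4x³ − 7x² + 8x + 3; R(x) = x² − 4x + 8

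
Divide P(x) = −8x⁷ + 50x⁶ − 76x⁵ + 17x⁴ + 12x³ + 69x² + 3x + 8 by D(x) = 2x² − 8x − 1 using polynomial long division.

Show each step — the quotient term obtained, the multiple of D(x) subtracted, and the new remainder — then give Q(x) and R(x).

Q(x) = −4x⁵ + 9x⁴ − 4x³ − 3x² − 8x + 1; R(x) = 3x + 9

Step 1: lead(−8x⁷ + 50x⁶ − 76x⁵ + 17x⁴ + 12x³ + 69x² + 3x + 8) ÷ lead(D) = −8x⁷ ÷ 2x² = −4x⁵. Subtract (−4x⁵)·D = −8x⁷ + 32x⁶ + 4x⁵. Remainder: 18x⁶ − 80x⁵ + 17x⁴ + 12x³ + 69x² + 3x + 8.
Step 2: lead(18x⁶ − 80x⁵ + 17x⁴ + 12x³ + 69x² + 3x + 8) ÷ lead(D) = 18x⁶ ÷ 2x² = 9x⁴. Subtract (9x⁴)·D = 18x⁶ − 72x⁵ − 9x⁴. Remainder: −8x⁵ + 26x⁴ + 12x³ + 69x² + 3x + 8.
Step 3: lead(−8x⁵ + 26x⁴ + 12x³ + 69x² + 3x + 8) ÷ lead(D) = −8x⁵ ÷ 2x² = −4x³. Subtract (−4x³)·D = −8x⁵ + 32x⁴ + 4x³. Remainder: −6x⁴ + 8x³ + 69x² + 3x + 8.
Step 4: lead(−6x⁴ + 8x³ + 69x² + 3x + 8) ÷ lead(D) = −6x⁴ ÷ 2x² = −3x². Subtract (−3x²)·D = −6x⁴ + 24x³ + 3x². Remainder: −16x³ + 66x² + 3x + 8.
Step 5: lead(−16x³ + 66x² + 3x + 8) ÷ lead(D) = −16x³ ÷ 2x² = −8x. Subtract (−8x)·D = −16x³ + 64x² + 8x. Remainder: 2x² − 5x + 8.
Step 6: lead(2x² − 5x + 8) ÷ lead(D) = 2x² ÷ 2x² = 1. Subtract (1)·D = 2x² − 8x − 1. Remainder: 3x + 9.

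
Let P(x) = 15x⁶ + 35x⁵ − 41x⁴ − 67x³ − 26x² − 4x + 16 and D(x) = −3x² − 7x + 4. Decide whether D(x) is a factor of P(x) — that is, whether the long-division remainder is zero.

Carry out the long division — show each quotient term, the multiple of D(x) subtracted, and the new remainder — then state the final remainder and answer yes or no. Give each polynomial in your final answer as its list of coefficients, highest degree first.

R = [0], so D(x) is a factor of P(x). yes

Step 1: lead(15x⁶ + 35x⁵ − 41x⁴ − 67x³ − 26x² − 4x + 16) ÷ lead(D) = 15x⁶ ÷ −3x² = −5x⁴. Subtract (−5x⁴)·D = 15x⁶ + 35x⁵ − 20x⁴. Remainder: −21x⁴ − 67x³ − 26x² − 4x + 16.
Step 2: lead(−21x⁴ − 67x³ − 26x² − 4x + 16) ÷ lead(D) = −21x⁴ ÷ −3x² = 7x². Subtract (7x²)·D = −21x⁴ − 49x³ + 28x². Remainder: −18x³ − 54x² − 4x + 16.
Step 3: lead(−18x³ − 54x² − 4x + 16) ÷ lead(D) = −18x³ ÷ −3x² = 6x. Subtract (6x)·D = −18x³ − 42x² + 24x. Remainder: −12x² − 28x + 16.
Step 4: lead(−12x² − 28x + 16) ÷ lead(D) = −12x² ÷ −3x² = 4. Subtract (4)·D = −12x² − 28x + 16. Remainder: 0.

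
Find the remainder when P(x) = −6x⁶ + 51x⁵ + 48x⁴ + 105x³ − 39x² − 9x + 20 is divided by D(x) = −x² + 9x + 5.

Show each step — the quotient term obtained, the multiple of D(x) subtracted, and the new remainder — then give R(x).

Step 1: lead(−6x⁶ + 51x⁵ + 48x⁴ + 105x³ − 39x² − 9x + 20) ÷ lead(D) = −6x⁶ ÷ −x² = 6x⁴. Subtract (6x⁴)·D = −6x⁶ + 54x⁵ + 30x⁴. Remainder: −3x⁵ + 18x⁴ + 105x³ − 39x² − 9x + 20.
Step 2: lead(−3x⁵ + 18x⁴ + 105x³ − 39x² − 9x + 20) ÷ lead(D) = −3x⁵ ÷ −x² = 3x³. Subtract (3x³)·D = −3x⁵ + 27x⁴ + 15x³. Remainder: −9x⁴ + 90x³ − 39x² − 9x + 20.
Step 3: lead(−9x⁴ + 90x³ − 39x² − 9x + 20) ÷ lead(D) = −9x⁴ ÷ −x² = 9x². Subtract (9x²)·D = −9x⁴ + 81x³ + 45x². Remainder: 9x³ − 84x² − 9x + 20.
Step 4: lead(9x³ − 84x² − 9x + 20) ÷ lead(D) = 9x³ ÷ −x² = −9x. Subtract (−9x)·D = 9x³ − 81x² − 45x. Remainder: −3x² + 36x + 20.
Step 5: lead(−3x² + 36x + 20) ÷ lead(D) = −3x² ÷ −x² = 3. Subtract (3)·D = −3x² + 27x + 15. Remainder: 9x + 5.

R(x) = 9x + 5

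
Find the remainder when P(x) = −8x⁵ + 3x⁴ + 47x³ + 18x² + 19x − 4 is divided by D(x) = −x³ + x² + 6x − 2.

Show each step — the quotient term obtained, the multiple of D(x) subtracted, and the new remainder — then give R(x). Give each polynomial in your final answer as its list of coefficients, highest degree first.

R = [-2, -7, 8]

Step 1: lead(−8x⁵ + 3x⁴ + 47x³ + 18x² + 19x − 4) ÷ lead(D) = −8x⁵ ÷ −x³ = 8x². Subtract (8x²)·D = −8x⁵ + 8x⁴ + 48x³ − 16x². Remainder: −5x⁴ − x³ + 34x² + 19x − 4.
Step 2: lead(−5x⁴ − x³ + 34x² + 19x − 4) ÷ lead(D) = −5x⁴ ÷ −x³ = 5x. Subtract (5x)·D = −5x⁴ + 5x³ + 30x² − 10x. Remainder: −6x³ + 4x² + 29x − 4.
Step 3: lead(−6x³ + 4x² + 29x − 4) ÷ lead(D) = −6x³ ÷ −x³ = 6. Subtract (6)·D = −6x³ + 6x² + 36x − 12. Remainder: −2x² − 7x + 8.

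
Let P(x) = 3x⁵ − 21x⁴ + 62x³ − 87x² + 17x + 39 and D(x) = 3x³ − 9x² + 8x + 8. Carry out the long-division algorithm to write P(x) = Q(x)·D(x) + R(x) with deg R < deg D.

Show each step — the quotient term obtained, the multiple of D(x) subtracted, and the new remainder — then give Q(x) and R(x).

Q(x) = x² − 4x + 6; R(x) = −9x² + x − 9

Step 1: lead(3x⁵ − 21x⁴ + 62x³ − 87x² + 17x + 39) ÷ lead(D) = 3x⁵ ÷ 3x³ = x². Subtract (x²)·D = 3x⁵ − 9x⁴ + 8x³ + 8x². Remainder: −12x⁴ + 54x³ − 95x² + 17x + 39.
Step 2: lead(−12x⁴ + 54x³ − 95x² + 17x + 39) ÷ lead(D) = −12x⁴ ÷ 3x³ = −4x. Subtract (−4x)·D = −12x⁴ + 36x³ − 32x² − 32x. Remainder: 18x³ − 63x² + 49x + 39.
Step 3: lead(18x³ − 63x² + 49x + 39) ÷ lead(D) = 18x³ ÷ 3x³ = 6. Subtract (6)·D = 18x³ − 54x² + 48x + 48. Remainder: −9x² + x − 9.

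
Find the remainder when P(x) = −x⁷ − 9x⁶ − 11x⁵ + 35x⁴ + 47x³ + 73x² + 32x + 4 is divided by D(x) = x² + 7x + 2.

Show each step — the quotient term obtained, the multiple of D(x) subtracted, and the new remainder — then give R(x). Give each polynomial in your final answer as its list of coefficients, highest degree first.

Step 1: lead(−x⁷ − 9x⁶ − 11x⁵ + 35x⁴ + 47x³ + 73x² + 32x + 4) ÷ lead(D) = −x⁷ ÷ x² = −x⁵. Subtract (−x⁵)·D = −x⁷ − 7x⁶ − 2x⁵. Remainder: −2x⁶ − 9x⁵ + 35x⁴ + 47x³ + 73x² + 32x + 4.
Step 2: lead(−2x⁶ − 9x⁵ + 35x⁴ + 47x³ + 73x² + 32x + 4) ÷ lead(D) = −2x⁶ ÷ x² = −2x⁴. Subtract (−2x⁴)·D = −2x⁶ − 14x⁵ − 4x⁴. Remainder: 5x⁵ + 39x⁴ + 47x³ + 73x² + 32x + 4.
Step 3: lead(5x⁵ + 39x⁴ + 47x³ + 73x² + 32x + 4) ÷ lead(D) = 5x⁵ ÷ x² = 5x³. Subtract (5x³)·D = 5x⁵ + 35x⁴ + 10x³. Remainder: 4x⁴ + 37x³ + 73x² + 32x + 4.
Step 4: lead(4x⁴ + 37x³ + 73x² + 32x + 4) ÷ lead(D) = 4x⁴ ÷ x² = 4x². Subtract (4x²)·D = 4x⁴ + 28x³ + 8x². Remainder: 9x³ + 65x² + 32x + 4.
Step 5: lead(9x³ + 65x² + 32x + 4) ÷ lead(D) = 9x³ ÷ x² = 9x. Subtract (9x)·D = 9x³ + 63x² + 18x. Remainder: 2x² + 14x + 4.
Step 6: lead(2x² + 14x + 4) ÷ lead(D) = 2x² ÷ x² = 2. Subtract (2)·D = 2x² + 14x + 4. Remainder: 0.

R = [0]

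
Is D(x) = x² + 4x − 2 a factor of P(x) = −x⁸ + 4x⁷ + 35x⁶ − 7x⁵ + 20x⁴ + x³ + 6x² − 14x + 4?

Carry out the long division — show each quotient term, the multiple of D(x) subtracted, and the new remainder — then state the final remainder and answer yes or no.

Step 1: lead(−x⁸ + 4x⁷ + 35x⁶ − 7x⁵ + 20x⁴ + x³ + 6x² − 14x + 4) ÷ lead(D) = −x⁸ ÷ x² = −x⁶. Subtract (−x⁶)·D = −x⁸ − 4x⁷ + 2x⁶. Remainder: 8x⁷ + 33x⁶ − 7x⁵ + 20x⁴ + x³ + 6x² − 14x + 4.
Step 2: lead(8x⁷ + 33x⁶ − 7x⁵ + 20x⁴ + x³ + 6x² − 14x + 4) ÷ lead(D) = 8x⁷ ÷ x² = 8x⁵. Subtract (8x⁵)·D = 8x⁷ + 32x⁶ − 16x⁵. Remainder: x⁶ + 9x⁵ + 20x⁴ + x³ + 6x² − 14x + 4.
Step 3: lead(x⁶ + 9x⁵ + 20x⁴ + x³ + 6x² − 14x + 4) ÷ lead(D) = x⁶ ÷ x² = x⁴. Subtract (x⁴)·D = x⁶ + 4x⁵ − 2x⁴. Remainder: 5x⁵ + 22x⁴ + x³ + 6x² − 14x + 4.
Step 4: lead(5x⁵ + 22x⁴ + x³ + 6x² − 14x + 4) ÷ lead(D) = 5x⁵ ÷ x² = 5x³. Subtract (5x³)·D = 5x⁵ + 20x⁴ − 10x³. Remainder: 2x⁴ + 11x³ + 6x² − 14x + 4.
Step 5: lead(2x⁴ + 11x³ + 6x² − 14x + 4) ÷ lead(D) = 2x⁴ ÷ x² = 2x². Subtract (2x²)·D = 2x⁴ + 8x³ − 4x². Remainder: 3x³ + 10x² − 14x + 4.
Step 6: lead(3x³ + 10x² − 14x + 4) ÷ lead(D) = 3x³ ÷ x² = 3x. Subtract (3x)·D = 3x³ + 12x² − 6x. Remainder: −2x² − 8x + 4.
Step 7: lead(−2x² − 8x + 4) ÷ lead(D) = −2x² ÷ x² = −2. Subtract (−2)·D = −2x² − 8x + 4. Remainder: 0.

R(x) = 0, so D(x) is a factor of P(x). yes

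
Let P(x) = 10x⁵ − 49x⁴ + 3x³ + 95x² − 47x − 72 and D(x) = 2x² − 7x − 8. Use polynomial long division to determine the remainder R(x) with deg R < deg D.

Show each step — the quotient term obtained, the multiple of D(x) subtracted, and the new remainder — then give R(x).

Step 1: lead(10x⁵ − 49x⁴ + 3x³ + 95x² − 47x − 72) ÷ lead(D) = 10x⁵ ÷ 2x² = 5x³. Subtract (5x³)·D = 10x⁵ − 35x⁴ − 40x³. Remainder: −14x⁴ + 43x³ + 95x² − 47x − 72.
Step 2: lead(−14x⁴ + 43x³ + 95x² − 47x − 72) ÷ lead(D) = −14x⁴ ÷ 2x² = −7x². Subtract (−7x²)·D = −14x⁴ + 49x³ + 56x². Remainder: −6x³ + 39x² − 47x − 72.
Step 3: lead(−6x³ + 39x² − 47x − 72) ÷ lead(D) = −6x³ ÷ 2x² = −3x. Subtract (−3x)·D = −6x³ + 21x² + 24x. Remainder: 18x² − 71x − 72.
Step 4: lead(18x² − 71x − 72) ÷ lead(D) = 18x² ÷ 2x² = 9. Subtract (9)·D = 18x² − 63x − 72. Remainder: −8x.

R(x) = −8x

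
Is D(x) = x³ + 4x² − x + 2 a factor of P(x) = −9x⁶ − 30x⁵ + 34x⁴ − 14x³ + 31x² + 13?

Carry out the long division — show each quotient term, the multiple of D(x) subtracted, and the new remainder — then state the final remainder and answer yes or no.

R(x) = −4x² + 4x + 1, so D(x) is not a factor of P(x). no

Step 1: lead(−9x⁶ − 30x⁵ + 34x⁴ − 14x³ + 31x² + 13) ÷ lead(D) = −9x⁶ ÷ x³ = −9x³. Subtract (−9x³)·D = −9x⁶ − 36x⁵ + 9x⁴ − 18x³. Remainder: 6x⁵ + 25x⁴ + 4x³ + 31x² + 13.
Step 2: lead(6x⁵ + 25x⁴ + 4x³ + 31x² + 13) ÷ lead(D) = 6x⁵ ÷ x³ = 6x². Subtract (6x²)·D = 6x⁵ + 24x⁴ − 6x³ + 12x². Remainder: x⁴ + 10x³ + 19x² + 13.
Step 3: lead(x⁴ + 10x³ + 19x² + 13) ÷ lead(D) = x⁴ ÷ x³ = x. Subtract (x)·D = x⁴ + 4x³ − x² + 2x. Remainder: 6x³ + 20x² − 2x + 13.
Step 4: lead(6x³ + 20x² − 2x + 13) ÷ lead(D) = 6x³ ÷ x³ = 6. Subtract (6)·D = 6x³ + 24x² − 6x + 12. Remainder: −4x² + 4x + 1.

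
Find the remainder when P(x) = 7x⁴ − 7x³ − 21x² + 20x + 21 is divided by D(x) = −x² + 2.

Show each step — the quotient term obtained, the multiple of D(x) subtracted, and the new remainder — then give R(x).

R(x) = 6x + 7

Step 1: lead(7x⁴ − 7x³ − 21x² + 20x + 21) ÷ lead(D) = 7x⁴ ÷ −x² = −7x². Subtract (−7x²)·D = 7x⁴ − 14x². Remainder: −7x³ − 7x² + 20x + 21.
Step 2: lead(−7x³ − 7x² + 20x + 21) ÷ lead(D) = −7x³ ÷ −x² = 7x. Subtract (7x)·D = −7x³ + 14x. Remainder: −7x² + 6x + 21.
Step 3: lead(−7x² + 6x + 21) ÷ lead(D) = −7x² ÷ −x² = 7. Subtract (7)·D = −7x² + 14. Remainder: 6x + 7.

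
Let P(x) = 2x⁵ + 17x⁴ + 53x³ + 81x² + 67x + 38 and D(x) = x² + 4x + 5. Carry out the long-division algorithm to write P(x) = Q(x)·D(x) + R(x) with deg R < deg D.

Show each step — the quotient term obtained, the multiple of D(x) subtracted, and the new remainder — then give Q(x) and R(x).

Step 1: lead(2x⁵ + 17x⁴ + 53x³ + 81x² + 67x + 38) ÷ lead(D) = 2x⁵ ÷ x² = 2x³. Subtract (2x³)·D = 2x⁵ + 8x⁴ + 10x³. Remainder: 9x⁴ + 43x³ + 81x² + 67x + 38.
Step 2: lead(9x⁴ + 43x³ + 81x² + 67x + 38) ÷ lead(D) = 9x⁴ ÷ x² = 9x². Subtract (9x²)·D = 9x⁴ + 36x³ + 45x². Remainder: 7x³ + 36x² + 67x + 38.
Step 3: lead(7x³ + 36x² + 67x + 38) ÷ lead(D) = 7x³ ÷ x² = 7x. Subtract (7x)·D = 7x³ + 28x² + 35x. Remainder: 8x² + 32x + 38.
Step 4: lead(8x² + 32x + 38) ÷ lead(D) = 8x² ÷ x² = 8. Subtract (8)·D = 8x² + 32x + 40. Remainder: −2.

Q(x) = 2x³ + 9x² + 7x + 8; R(x) = −2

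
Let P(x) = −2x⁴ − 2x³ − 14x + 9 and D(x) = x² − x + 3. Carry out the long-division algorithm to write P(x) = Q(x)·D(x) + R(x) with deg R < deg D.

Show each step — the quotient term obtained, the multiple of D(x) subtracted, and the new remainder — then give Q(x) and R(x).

Q(x) = −2x² − 4x + 2; R(x) = 3

Step 1: lead(−2x⁴ − 2x³ − 14x + 9) ÷ lead(D) = −2x⁴ ÷ x² = −2x². Subtract (−2x²)·D = −2x⁴ + 2x³ − 6x². Remainder: −4x³ + 6x² − 14x + 9.
Step 2: lead(−4x³ + 6x² − 14x + 9) ÷ lead(D) = −4x³ ÷ x² = −4x. Subtract (−4x)·D = −4x³ + 4x² − 12x. Remainder: 2x² − 2x + 9.
Step 3: lead(2x² − 2x + 9) ÷ lead(D) = 2x² ÷ x² = 2. Subtract (2)·D = 2x² − 2x + 6. Remainder: 3.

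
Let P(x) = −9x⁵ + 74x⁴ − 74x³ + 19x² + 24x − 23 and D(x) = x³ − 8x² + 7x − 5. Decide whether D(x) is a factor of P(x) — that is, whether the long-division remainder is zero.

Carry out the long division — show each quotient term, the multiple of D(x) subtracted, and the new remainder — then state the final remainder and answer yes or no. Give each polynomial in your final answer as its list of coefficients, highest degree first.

R = [-1, 2], so D(x) is not a factor of P(x). no

Step 1: lead(−9x⁵ + 74x⁴ − 74x³ + 19x² + 24x − 23) ÷ lead(D) = −9x⁵ ÷ x³ = −9x². Subtract (−9x²)·D = −9x⁵ + 72x⁴ − 63x³ + 45x². Remainder: 2x⁴ − 11x³ − 26x² + 24x − 23.
Step 2: lead(2x⁴ − 11x³ − 26x² + 24x − 23) ÷ lead(D) = 2x⁴ ÷ x³ = 2x. Subtract (2x)·D = 2x⁴ − 16x³ + 14x² − 10x. Remainder: 5x³ − 40x² + 34x − 23.
Step 3: lead(5x³ − 40x² + 34x − 23) ÷ lead(D) = 5x³ ÷ x³ = 5. Subtract (5)·D = 5x³ − 40x² + 35x − 25. Remainder: −x + 2.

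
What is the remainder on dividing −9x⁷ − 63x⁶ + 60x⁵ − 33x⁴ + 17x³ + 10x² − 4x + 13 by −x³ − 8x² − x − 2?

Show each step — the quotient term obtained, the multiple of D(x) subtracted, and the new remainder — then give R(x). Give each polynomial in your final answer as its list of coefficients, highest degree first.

Step 1: lead(−9x⁷ − 63x⁶ + 60x⁵ − 33x⁴ + 17x³ + 10x² − 4x + 13) ÷ lead(D) = −9x⁷ ÷ −x³ = 9x⁴. Subtract (9x⁴)·D = −9x⁷ − 72x⁶ − 9x⁵ − 18x⁴. Remainder: 9x⁶ + 69x⁵ − 15x⁴ + 17x³ + 10x² − 4x + 13.
Step 2: lead(9x⁶ + 69x⁵ − 15x⁴ + 17x³ + 10x² − 4x + 13) ÷ lead(D) = 9x⁶ ÷ −x³ = −9x³. Subtract (−9x³)·D = 9x⁶ + 72x⁵ + 9x⁴ + 18x³. Remainder: −3x⁵ − 24x⁴ − x³ + 10x² − 4x + 13.
Step 3: lead(−3x⁵ − 24x⁴ − x³ + 10x² − 4x + 13) ÷ lead(D) = −3x⁵ ÷ −x³ = 3x². Subtract (3x²)·D = −3x⁵ − 24x⁴ − 3x³ − 6x². Remainder: 2x³ + 16x² − 4x + 13.
Step 4: lead(2x³ + 16x² − 4x + 13) ÷ lead(D) = 2x³ ÷ −x³ = −2. Subtract (−2)·D = 2x³ + 16x² + 2x + 4. Remainder: −6x + 9.

R = [-6, 9]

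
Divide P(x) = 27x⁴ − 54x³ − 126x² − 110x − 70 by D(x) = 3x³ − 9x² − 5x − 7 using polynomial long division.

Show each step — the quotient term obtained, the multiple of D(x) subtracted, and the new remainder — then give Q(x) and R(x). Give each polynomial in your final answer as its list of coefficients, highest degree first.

Q = [9, 9]; R = [-2, -7]

Step 1: lead(27x⁴ − 54x³ − 126x² − 110x − 70) ÷ lead(D) = 27x⁴ ÷ 3x³ = 9x. Subtract (9x)·D = 27x⁴ − 81x³ − 45x² − 63x. Remainder: 27x³ − 81x² − 47x − 70.
Step 2: lead(27x³ − 81x² − 47x − 70) ÷ lead(D) = 27x³ ÷ 3x³ = 9. Subtract (9)·D = 27x³ − 81x² − 45x − 63. Remainder: −2x − 7.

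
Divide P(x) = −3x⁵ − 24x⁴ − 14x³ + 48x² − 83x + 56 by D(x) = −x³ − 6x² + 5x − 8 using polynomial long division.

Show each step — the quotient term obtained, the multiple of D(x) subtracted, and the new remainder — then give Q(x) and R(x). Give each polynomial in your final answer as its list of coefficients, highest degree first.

Step 1: lead(−3x⁵ − 24x⁴ − 14x³ + 48x² − 83x + 56) ÷ lead(D) = −3x⁵ ÷ −x³ = 3x². Subtract (3x²)·D = −3x⁵ − 18x⁴ + 15x³ − 24x². Remainder: −6x⁴ − 29x³ + 72x² − 83x + 56.
Step 2: lead(−6x⁴ − 29x³ + 72x² − 83x + 56) ÷ lead(D) = −6x⁴ ÷ −x³ = 6x. Subtract (6x)·D = −6x⁴ − 36x³ + 30x² − 48x. Remainder: 7x³ + 42x² − 35x + 56.
Step 3: lead(7x³ + 42x² − 35x + 56) ÷ lead(D) = 7x³ ÷ −x³ = −7. Subtract (−7)·D = 7x³ + 42x² − 35x + 56. Remainder: 0.

Q = [3, 6, -7]; R = [0]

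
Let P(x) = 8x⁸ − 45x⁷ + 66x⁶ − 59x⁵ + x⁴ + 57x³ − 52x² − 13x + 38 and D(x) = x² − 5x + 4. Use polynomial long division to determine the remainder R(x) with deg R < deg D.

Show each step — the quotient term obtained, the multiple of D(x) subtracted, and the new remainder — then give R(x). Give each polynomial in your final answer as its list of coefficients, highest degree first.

Step 1: lead(8x⁸ − 45x⁷ + 66x⁶ − 59x⁵ + x⁴ + 57x³ − 52x² − 13x + 38) ÷ lead(D) = 8x⁸ ÷ x² = 8x⁶. Subtract (8x⁶)·D = 8x⁸ − 40x⁷ + 32x⁶. Remainder: −5x⁷ + 34x⁶ − 59x⁵ + x⁴ + 57x³ − 52x² − 13x + 38.
Step 2: lead(−5x⁷ + 34x⁶ − 59x⁵ + x⁴ + 57x³ − 52x² − 13x + 38) ÷ lead(D) = −5x⁷ ÷ x² = −5x⁵. Subtract (−5x⁵)·D = −5x⁷ + 25x⁶ − 20x⁵. Remainder: 9x⁶ − 39x⁵ + x⁴ + 57x³ − 52x² − 13x + 38.
Step 3: lead(9x⁶ − 39x⁵ + x⁴ + 57x³ − 52x² − 13x + 38) ÷ lead(D) = 9x⁶ ÷ x² = 9x⁴. Subtract (9x⁴)·D = 9x⁶ − 45x⁵ + 36x⁴. Remainder: 6x⁵ − 35x⁴ + 57x³ − 52x² − 13x + 38.
Step 4: lead(6x⁵ − 35x⁴ + 57x³ − 52x² − 13x + 38) ÷ lead(D) = 6x⁵ ÷ x² = 6x³. Subtract (6x³)·D = 6x⁵ − 30x⁴ + 24x³. Remainder: −5x⁴ + 33x³ − 52x² − 13x + 38.
Step 5: lead(−5x⁴ + 33x³ − 52x² − 13x + 38) ÷ lead(D) = −5x⁴ ÷ x² = −5x². Subtract (−5x²)·D = −5x⁴ + 25x³ − 20x². Remainder: 8x³ − 32x² − 13x + 38.
Step 6: lead(8x³ − 32x² − 13x + 38) ÷ lead(D) = 8x³ ÷ x² = 8x. Subtract (8x)·D = 8x³ − 40x² + 32x. Remainder: 8x² − 45x + 38.
Step 7: lead(8x² − 45x + 38) ÷ lead(D) = 8x² ÷ x² = 8. Subtract (8)·D = 8x² − 40x + 32. Remainder: −5x + 6.

R = [-5, 6]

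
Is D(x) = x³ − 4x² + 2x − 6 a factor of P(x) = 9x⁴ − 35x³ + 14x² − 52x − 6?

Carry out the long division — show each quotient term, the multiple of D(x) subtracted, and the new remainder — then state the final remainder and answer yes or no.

Step 1: lead(9x⁴ − 35x³ + 14x² − 52x − 6) ÷ lead(D) = 9x⁴ ÷ x³ = 9x. Subtract (9x)·D = 9x⁴ − 36x³ + 18x² − 54x. Remainder: x³ − 4x² + 2x − 6.
Step 2: lead(x³ − 4x² + 2x − 6) ÷ lead(D) = x³ ÷ x³ = 1. Subtract (1)·D = x³ − 4x² + 2x − 6. Remainder: 0.

R(x) = 0, so D(x) is a factor of P(x). yes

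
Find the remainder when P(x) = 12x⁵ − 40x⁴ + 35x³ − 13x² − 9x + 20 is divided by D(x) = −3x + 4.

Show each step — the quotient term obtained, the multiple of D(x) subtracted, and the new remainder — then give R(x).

R(x) = −8

Step 1: lead(12x⁵ − 40x⁴ + 35x³ − 13x² − 9x + 20) ÷ lead(D) = 12x⁵ ÷ −3x = −4x⁴. Subtract (−4x⁴)·D = 12x⁵ − 16x⁴. Remainder: −24x⁴ + 35x³ − 13x² − 9x + 20.
Step 2: lead(−24x⁴ + 35x³ − 13x² − 9x + 20) ÷ lead(D) = −24x⁴ ÷ −3x = 8x³. Subtract (8x³)·D = −24x⁴ + 32x³. Remainder: 3x³ − 13x² − 9x + 20.
Step 3: lead(3x³ − 13x² − 9x + 20) ÷ lead(D) = 3x³ ÷ −3x = −x². Subtract (−x²)·D = 3x³ − 4x². Remainder: −9x² − 9x + 20.
Step 4: lead(−9x² − 9x + 20) ÷ lead(D) = −9x² ÷ −3x = 3x. Subtract (3x)·D = −9x² + 12x. Remainder: −21x + 20.
Step 5: lead(−21x + 20) ÷ lead(D) = −21x ÷ −3x = 7. Subtract (7)·D = −21x + 28. Remainder: −8.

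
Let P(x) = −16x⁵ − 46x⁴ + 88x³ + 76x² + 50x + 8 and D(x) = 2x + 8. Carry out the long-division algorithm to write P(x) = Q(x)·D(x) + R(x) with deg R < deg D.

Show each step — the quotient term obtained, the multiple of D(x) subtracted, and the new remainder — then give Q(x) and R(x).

Step 1: lead(−16x⁵ − 46x⁴ + 88x³ + 76x² + 50x + 8) ÷ lead(D) = −16x⁵ ÷ 2x = −8x⁴. Subtract (−8x⁴)·D = −16x⁵ − 64x⁴. Remainder: 18x⁴ + 88x³ + 76x² + 50x + 8.
Step 2: lead(18x⁴ + 88x³ + 76x² + 50x + 8) ÷ lead(D) = 18x⁴ ÷ 2x = 9x³. Subtract (9x³)·D = 18x⁴ + 72x³. Remainder: 16x³ + 76x² + 50x + 8.
Step 3: lead(16x³ + 76x² + 50x + 8) ÷ lead(D) = 16x³ ÷ 2x = 8x². Subtract (8x²)·D = 16x³ + 64x². Remainder: 12x² + 50x + 8.
Step 4: lead(12x² + 50x + 8) ÷ lead(D) = 12x² ÷ 2x = 6x. Subtract (6x)·D = 12x² + 48x. Remainder: 2x + 8.
Step 5: lead(2x + 8) ÷ lead(D) = 2x ÷ 2x = 1. Subtract (1)·D = 2x + 8. Remainder: 0.

Q(x) = −8x⁴ + 9x³ + 8x² + 6x + 1; R(x) = 0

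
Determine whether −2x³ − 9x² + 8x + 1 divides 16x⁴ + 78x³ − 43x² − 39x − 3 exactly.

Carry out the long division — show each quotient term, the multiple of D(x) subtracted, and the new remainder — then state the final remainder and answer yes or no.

R(x) = −6x² − 7x, so D(x) is not a factor of P(x). no

Step 1: lead(16x⁴ + 78x³ − 43x² − 39x − 3) ÷ lead(D) = 16x⁴ ÷ −2x³ = −8x. Subtract (−8x)·D = 16x⁴ + 72x³ − 64x² − 8x. Remainder: 6x³ + 21x² − 31x − 3.
Step 2: lead(6x³ + 21x² − 31x − 3) ÷ lead(D) = 6x³ ÷ −2x³ = −3. Subtract (−3)·D = 6x³ + 27x² − 24x − 3. Remainder: −6x² − 7x.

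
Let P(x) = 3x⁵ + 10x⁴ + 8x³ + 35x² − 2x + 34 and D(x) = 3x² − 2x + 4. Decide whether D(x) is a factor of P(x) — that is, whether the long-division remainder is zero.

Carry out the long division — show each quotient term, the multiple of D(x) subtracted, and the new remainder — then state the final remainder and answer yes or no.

R(x) = −2, so D(x) is not a factor of P(x). no

Step 1: lead(3x⁵ + 10x⁴ + 8x³ + 35x² − 2x + 34) ÷ lead(D) = 3x⁵ ÷ 3x² = x³. Subtract (x³)·D = 3x⁵ − 2x⁴ + 4x³. Remainder: 12x⁴ + 4x³ + 35x² − 2x + 34.
Step 2: lead(12x⁴ + 4x³ + 35x² − 2x + 34) ÷ lead(D) = 12x⁴ ÷ 3x² = 4x². Subtract (4x²)·D = 12x⁴ − 8x³ + 16x². Remainder: 12x³ + 19x² − 2x + 34.
Step 3: lead(12x³ + 19x² − 2x + 34) ÷ lead(D) = 12x³ ÷ 3x² = 4x. Subtract (4x)·D = 12x³ − 8x² + 16x. Remainder: 27x² − 18x + 34.
Step 4: lead(27x² − 18x + 34) ÷ lead(D) = 27x² ÷ 3x² = 9. Subtract (9)·D = 27x² − 18x + 36. Remainder: −2.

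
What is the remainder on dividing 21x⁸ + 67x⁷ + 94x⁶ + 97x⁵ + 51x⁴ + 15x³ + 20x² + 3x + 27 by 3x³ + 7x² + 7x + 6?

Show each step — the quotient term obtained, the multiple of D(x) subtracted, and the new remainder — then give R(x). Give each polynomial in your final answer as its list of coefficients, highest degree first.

R = [1, -6, 9]

Step 1: lead(21x⁸ + 67x⁷ + 94x⁶ + 97x⁵ + 51x⁴ + 15x³ + 20x² + 3x + 27) ÷ lead(D) = 21x⁸ ÷ 3x³ = 7x⁵. Subtract (7x⁵)·D = 21x⁸ + 49x⁷ + 49x⁶ + 42x⁵. Remainder: 18x⁷ + 45x⁶ + 55x⁵ + 51x⁴ + 15x³ + 20x² + 3x + 27.
Step 2: lead(18x⁷ + 45x⁶ + 55x⁵ + 51x⁴ + 15x³ + 20x² + 3x + 27) ÷ lead(D) = 18x⁷ ÷ 3x³ = 6x⁴. Subtract (6x⁴)·D = 18x⁷ + 42x⁶ + 42x⁵ + 36x⁴. Remainder: 3x⁶ + 13x⁵ + 15x⁴ + 15x³ + 20x² + 3x + 27.
Step 3: lead(3x⁶ + 13x⁵ + 15x⁴ + 15x³ + 20x² + 3x + 27) ÷ lead(D) = 3x⁶ ÷ 3x³ = x³. Subtract (x³)·D = 3x⁶ + 7x⁵ + 7x⁴ + 6x³. Remainder: 6x⁵ + 8x⁴ + 9x³ + 20x² + 3x + 27.
Step 4: lead(6x⁵ + 8x⁴ + 9x³ + 20x² + 3x + 27) ÷ lead(D) = 6x⁵ ÷ 3x³ = 2x². Subtract (2x²)·D = 6x⁵ + 14x⁴ + 14x³ + 12x². Remainder: −6x⁴ − 5x³ + 8x² + 3x + 27.
Step 5: lead(−6x⁴ − 5x³ + 8x² + 3x + 27) ÷ lead(D) = −6x⁴ ÷ 3x³ = −2x. Subtract (−2x)·D = −6x⁴ − 14x³ − 14x² − 12x. Remainder: 9x³ + 22x² + 15x + 27.
Step 6: lead(9x³ + 22x² + 15x + 27) ÷ lead(D) = 9x³ ÷ 3x³ = 3. Subtract (3)·D = 9x³ + 21x² + 21x + 18. Remainder: x² − 6x + 9.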